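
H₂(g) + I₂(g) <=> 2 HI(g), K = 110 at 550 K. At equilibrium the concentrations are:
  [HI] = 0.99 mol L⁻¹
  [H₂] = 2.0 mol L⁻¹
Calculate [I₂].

At equilibrium, K = [HI]² / ([H₂]·[I₂]) = 110.
(0.99)² / ((2.0)·([I₂])) = 110
[I₂] = 0.00446 = 0.0045 mol L⁻¹

[I₂] = 0.0045 mol L⁻¹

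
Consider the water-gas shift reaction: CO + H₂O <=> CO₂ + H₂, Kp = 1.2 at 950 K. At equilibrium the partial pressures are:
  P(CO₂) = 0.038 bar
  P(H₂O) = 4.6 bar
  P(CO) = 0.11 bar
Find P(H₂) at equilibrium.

At equilibrium, Kp = P(CO₂)·P(H₂) / (P(CO)·P(H₂O)) = 1.2.
(0.038)·(P(H₂)) / ((0.11)·(4.6)) = 1.2
P(H₂) = 16.0 = 16 bar

P(H₂) = 16 bar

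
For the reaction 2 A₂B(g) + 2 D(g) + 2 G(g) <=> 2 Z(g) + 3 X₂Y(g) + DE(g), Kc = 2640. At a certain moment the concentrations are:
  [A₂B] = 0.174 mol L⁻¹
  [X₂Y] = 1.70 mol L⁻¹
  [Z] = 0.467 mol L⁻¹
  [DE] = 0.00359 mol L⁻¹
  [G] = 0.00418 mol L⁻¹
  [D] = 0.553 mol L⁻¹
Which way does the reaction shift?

Qc = [Z]²·[X₂Y]³·[DE] / ([A₂B]²·[D]²·[G]²) = (0.467)²·(1.70)³·(0.00359) / ((0.174)²·(0.553)²·(0.00418)²) = 23800
Qc = 23800 > Kc = 2640, so the reverse reaction proceeds.

reverse (toward reactants)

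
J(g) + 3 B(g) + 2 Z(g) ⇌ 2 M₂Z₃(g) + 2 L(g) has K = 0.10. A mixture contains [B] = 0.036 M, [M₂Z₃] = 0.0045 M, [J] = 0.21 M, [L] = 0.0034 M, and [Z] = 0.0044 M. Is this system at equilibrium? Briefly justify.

Q = [M₂Z₃]²·[L]² / ([J]·[B]³·[Z]²) = (0.0045)²·(0.0034)² / ((0.21)·(0.036)³·(0.0044)²) = 1.2
Q = 1.2 > K = 0.10: net reverse reaction.

no; Q > K, reaction proceeds in reverse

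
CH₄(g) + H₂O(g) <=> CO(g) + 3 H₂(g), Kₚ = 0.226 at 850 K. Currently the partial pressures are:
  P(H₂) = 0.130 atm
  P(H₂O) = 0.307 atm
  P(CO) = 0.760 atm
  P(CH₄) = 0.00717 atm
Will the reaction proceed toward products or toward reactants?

reverse (toward reactants)

Qₚ = P(CO)·P(H₂)³ / (P(CH₄)·P(H₂O)) = (0.760)·(0.130)³ / ((0.00717)·(0.307)) = 0.759
Qₚ = 0.759 > Kₚ = 0.226, so the reverse reaction proceeds.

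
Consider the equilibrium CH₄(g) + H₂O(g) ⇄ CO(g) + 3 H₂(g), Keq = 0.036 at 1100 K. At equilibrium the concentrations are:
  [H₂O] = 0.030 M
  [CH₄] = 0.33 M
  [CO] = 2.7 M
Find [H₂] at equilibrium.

At equilibrium, Keq = [CO]·[H₂]³ / ([CH₄]·[H₂O]) = 0.036.
(2.7)·([H₂])³ / ((0.33)·(0.030)) = 0.036
[H₂]³ = 1.32×10⁻⁴ ⇒ [H₂] = 0.051 M

[H₂] = 0.051 M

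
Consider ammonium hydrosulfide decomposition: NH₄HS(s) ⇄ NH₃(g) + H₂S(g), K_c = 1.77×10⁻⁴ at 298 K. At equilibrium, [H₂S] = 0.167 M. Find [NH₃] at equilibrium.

[NH₃] = 0.00106 M

(NH₄HS is a pure solid — omitted from K_c.)
At equilibrium, K_c = [NH₃]·[H₂S] = 1.77×10⁻⁴.
([NH₃])·(0.167) = 1.77×10⁻⁴
[NH₃] = 0.00106 M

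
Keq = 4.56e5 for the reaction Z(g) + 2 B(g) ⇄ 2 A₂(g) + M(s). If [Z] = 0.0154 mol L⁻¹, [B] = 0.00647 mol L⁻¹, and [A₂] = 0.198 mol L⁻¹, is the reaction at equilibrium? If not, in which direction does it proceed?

forward (toward products)

(M is a pure solid — omitted from Q.)
Q = [A₂]² / ([Z]·[B]²) = (0.198)² / ((0.0154)·(0.00647)²) = 60800
Q = 60800 < Keq = 4.56e5, so the forward reaction proceeds.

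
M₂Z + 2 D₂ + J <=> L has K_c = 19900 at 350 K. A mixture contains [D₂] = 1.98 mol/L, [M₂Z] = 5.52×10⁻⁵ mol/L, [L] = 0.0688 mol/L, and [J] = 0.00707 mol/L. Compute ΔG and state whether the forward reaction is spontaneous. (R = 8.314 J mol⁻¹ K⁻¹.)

Q_c = [L] / ([M₂Z]·[D₂]²·[J]) = (0.0688) / ((5.52×10⁻⁵)·(1.98)²·(0.00707)) = 45000
ΔG = RT ln(Q_c/K_c) = (8.314 J mol⁻¹ K⁻¹)(350 K) × ln(45000/19900)
   = (2.910 kJ/mol)(0.8159) = 2.37 kJ/mol
ΔG > 0, so the forward reaction is non-spontaneous (proceeds in reverse).

ΔG = 2.37 kJ/mol; the forward reaction is non-spontaneous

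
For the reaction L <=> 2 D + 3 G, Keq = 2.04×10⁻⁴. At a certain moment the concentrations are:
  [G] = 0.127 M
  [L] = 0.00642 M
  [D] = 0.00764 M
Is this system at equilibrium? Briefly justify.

no; Q < K, reaction proceeds forward

Q = [D]²·[G]³ / [L] = (0.00764)²·(0.127)³ / (0.00642) = 1.86×10⁻⁵
Q = 1.86×10⁻⁵ < Keq = 2.04×10⁻⁴: net forward reaction.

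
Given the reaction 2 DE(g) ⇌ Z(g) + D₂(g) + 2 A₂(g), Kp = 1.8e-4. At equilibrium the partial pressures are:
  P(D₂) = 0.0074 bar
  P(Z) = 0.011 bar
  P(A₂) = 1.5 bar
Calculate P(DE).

At equilibrium, Kp = P(Z)·P(D₂)·P(A₂)² / P(DE)² = 1.8e-4.
(0.011)·(0.0074)·(1.5)² / (P(DE))² = 1.8e-4
P(DE)² = 1.02 ⇒ P(DE) = 1.0 bar

P(DE) = 1.0 bar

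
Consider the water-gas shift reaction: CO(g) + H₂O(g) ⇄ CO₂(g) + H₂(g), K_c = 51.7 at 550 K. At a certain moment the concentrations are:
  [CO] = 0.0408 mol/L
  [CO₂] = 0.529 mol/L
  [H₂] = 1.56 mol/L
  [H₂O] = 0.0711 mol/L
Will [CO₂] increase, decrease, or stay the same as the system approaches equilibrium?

decrease

Q_c = [CO₂]·[H₂] / ([CO]·[H₂O]) = (0.529)·(1.56) / ((0.0408)·(0.0711)) = 284
Q_c = 284 > K_c = 51.7: net reverse reaction.
CO₂ is a product, so it decreases.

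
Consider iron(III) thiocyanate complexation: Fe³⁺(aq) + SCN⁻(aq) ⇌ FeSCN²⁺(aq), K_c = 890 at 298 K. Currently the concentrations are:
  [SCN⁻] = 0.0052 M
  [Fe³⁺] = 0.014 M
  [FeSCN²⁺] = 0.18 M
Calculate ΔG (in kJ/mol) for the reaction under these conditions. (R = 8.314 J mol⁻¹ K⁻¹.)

Q_c = [FeSCN²⁺] / ([Fe³⁺]·[SCN⁻]) = (0.18) / ((0.014)·(0.0052)) = 2470
ΔG = RT ln(Q_c/K_c) = (8.314 J mol⁻¹ K⁻¹)(298 K) × ln(2470/890)
   = (2.478 kJ/mol)(1.021) = 2.53 kJ/mol
ΔG > 0, so the forward reaction is non-spontaneous (proceeds in reverse).

ΔG = 2.53 kJ/mol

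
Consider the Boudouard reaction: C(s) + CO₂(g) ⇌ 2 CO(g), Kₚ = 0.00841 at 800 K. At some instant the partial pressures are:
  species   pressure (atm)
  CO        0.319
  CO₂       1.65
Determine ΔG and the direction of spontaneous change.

(C is a pure solid — omitted from Qₚ.)
Qₚ = P(CO)² / P(CO₂) = (0.319)² / (1.65) = 0.0617
ΔG = RT ln(Qₚ/Kₚ) = (8.314 J mol⁻¹ K⁻¹)(800 K) × ln(0.0617/0.00841)
   = (6.651 kJ/mol)(1.993) = 13.3 kJ/mol
ΔG > 0, so the forward reaction is non-spontaneous (proceeds in reverse).

ΔG = 13.3 kJ/mol; the forward reaction is non-spontaneous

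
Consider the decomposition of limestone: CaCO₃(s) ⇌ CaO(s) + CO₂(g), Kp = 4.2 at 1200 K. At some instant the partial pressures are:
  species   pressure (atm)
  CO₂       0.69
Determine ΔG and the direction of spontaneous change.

ΔG = -18.0 kJ/mol; the forward reaction is spontaneous

(CaCO₃, CaO are pure solids — omitted from Qp.)
Qp = P(CO₂) = 0.690
ΔG = RT ln(Qp/Kp) = (8.314 J mol⁻¹ K⁻¹)(1200 K) × ln(0.690/4.2)
   = (9.977 kJ/mol)(-1.806) = -18.0 kJ/mol
ΔG < 0, so the forward reaction is spontaneous (proceeds forward).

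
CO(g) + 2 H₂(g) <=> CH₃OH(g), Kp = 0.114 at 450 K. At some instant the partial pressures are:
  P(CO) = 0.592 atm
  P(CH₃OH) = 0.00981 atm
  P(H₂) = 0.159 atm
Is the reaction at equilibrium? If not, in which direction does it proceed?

to the left

Qp = P(CH₃OH) / (P(CO)·P(H₂)²) = (0.00981) / ((0.592)·(0.159)²) = 0.655
Qp = 0.655 > Kp = 0.114, so the reverse reaction proceeds.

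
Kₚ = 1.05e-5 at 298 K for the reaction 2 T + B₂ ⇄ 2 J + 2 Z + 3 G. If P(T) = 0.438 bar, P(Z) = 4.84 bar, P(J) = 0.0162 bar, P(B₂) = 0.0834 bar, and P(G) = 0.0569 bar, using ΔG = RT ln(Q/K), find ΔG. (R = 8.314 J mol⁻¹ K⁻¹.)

Qₚ = P(J)²·P(Z)²·P(G)³ / (P(T)²·P(B₂)) = (0.0162)²·(4.84)²·(0.0569)³ / ((0.438)²·(0.0834)) = 7.08e-5
ΔG = RT ln(Qₚ/Kₚ) = (8.314 J mol⁻¹ K⁻¹)(298 K) × ln(7.08e-5/1.05e-5)
   = (2.478 kJ/mol)(1.908) = 4.73 kJ/mol
ΔG > 0, so the forward reaction is non-spontaneous (proceeds in reverse).

ΔG = 4.73 kJ/mol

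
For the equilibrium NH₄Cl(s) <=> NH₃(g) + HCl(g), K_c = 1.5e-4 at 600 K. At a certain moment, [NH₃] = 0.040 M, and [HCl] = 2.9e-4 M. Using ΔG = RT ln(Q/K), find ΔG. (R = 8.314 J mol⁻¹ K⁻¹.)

(NH₄Cl is a pure solid — omitted from Q_c.)
Q_c = [NH₃]·[HCl] = (0.040)·(2.9e-4) = 1.16e-5
ΔG = RT ln(Q_c/K_c) = (8.314 J mol⁻¹ K⁻¹)(600 K) × ln(1.16e-5/1.5e-4)
   = (4.988 kJ/mol)(-2.560) = -12.8 kJ/mol
ΔG < 0, so the forward reaction is spontaneous (proceeds forward).

ΔG = -12.8 kJ/mol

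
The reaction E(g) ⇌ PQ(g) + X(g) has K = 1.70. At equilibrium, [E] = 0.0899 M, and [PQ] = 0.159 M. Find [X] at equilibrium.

At equilibrium, K = [PQ]·[X] / [E] = 1.70.
(0.159)·([X]) / (0.0899) = 1.70
[X] = 0.961 M

[X] = 0.961 M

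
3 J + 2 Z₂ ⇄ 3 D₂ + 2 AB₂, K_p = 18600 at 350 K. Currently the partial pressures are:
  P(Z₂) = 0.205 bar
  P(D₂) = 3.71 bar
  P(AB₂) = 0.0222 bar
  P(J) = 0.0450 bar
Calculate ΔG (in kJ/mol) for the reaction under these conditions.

ΔG = -3.03 kJ/mol

Q_p = P(D₂)³·P(AB₂)² / (P(J)³·P(Z₂)²) = (3.71)³·(0.0222)² / ((0.0450)³·(0.205)²) = 6570
ΔG = RT ln(Q_p/K_p) = (8.314 J mol⁻¹ K⁻¹)(350 K) × ln(6570/18600)
   = (2.910 kJ/mol)(-1.041) = -3.03 kJ/mol
ΔG < 0, so the forward reaction is spontaneous (proceeds forward).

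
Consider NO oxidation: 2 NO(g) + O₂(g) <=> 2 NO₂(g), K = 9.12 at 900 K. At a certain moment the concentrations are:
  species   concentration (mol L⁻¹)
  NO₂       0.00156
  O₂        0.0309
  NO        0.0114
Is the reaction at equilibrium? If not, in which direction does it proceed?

to the right

Q = [NO₂]² / ([NO]²·[O₂]) = (0.00156)² / ((0.0114)²·(0.0309)) = 0.606
Q = 0.606 < K = 9.12, so the forward reaction proceeds.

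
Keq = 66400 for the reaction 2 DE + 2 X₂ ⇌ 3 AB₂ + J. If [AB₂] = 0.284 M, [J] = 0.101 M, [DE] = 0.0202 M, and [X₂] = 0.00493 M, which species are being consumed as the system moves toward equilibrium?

AB₂, J (products)

Q = [AB₂]³·[J] / ([DE]²·[X₂]²) = (0.284)³·(0.101) / ((0.0202)²·(0.00493)²) = 2.33e5
Q = 2.33e5 > Keq = 66400: net reverse reaction.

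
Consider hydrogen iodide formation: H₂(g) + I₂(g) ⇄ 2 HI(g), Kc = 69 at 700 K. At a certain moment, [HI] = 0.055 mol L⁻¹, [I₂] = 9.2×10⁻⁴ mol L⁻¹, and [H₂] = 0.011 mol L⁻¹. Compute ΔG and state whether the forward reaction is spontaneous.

Qc = [HI]² / ([H₂]·[I₂]) = (0.055)² / ((0.011)·(9.2×10⁻⁴)) = 299
ΔG = RT ln(Qc/Kc) = (8.314 J mol⁻¹ K⁻¹)(700 K) × ln(299/69)
   = (5.820 kJ/mol)(1.466) = 8.53 kJ/mol
ΔG > 0, so the forward reaction is non-spontaneous (proceeds in reverse).

ΔG = 8.53 kJ/mol; the forward reaction is non-spontaneous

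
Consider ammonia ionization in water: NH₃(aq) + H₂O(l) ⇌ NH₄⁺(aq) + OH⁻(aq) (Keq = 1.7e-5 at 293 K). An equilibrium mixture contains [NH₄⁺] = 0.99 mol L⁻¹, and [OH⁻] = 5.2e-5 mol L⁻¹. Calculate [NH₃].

(H₂O is a pure liquid — omitted from Keq.)
At equilibrium, Keq = [NH₄⁺]·[OH⁻] / [NH₃] = 1.7e-5.
(0.99)·(5.2e-5) / ([NH₃]) = 1.7e-5
[NH₃] = 3.03 = 3.0 mol L⁻¹

[NH₃] = 3.0 mol L⁻¹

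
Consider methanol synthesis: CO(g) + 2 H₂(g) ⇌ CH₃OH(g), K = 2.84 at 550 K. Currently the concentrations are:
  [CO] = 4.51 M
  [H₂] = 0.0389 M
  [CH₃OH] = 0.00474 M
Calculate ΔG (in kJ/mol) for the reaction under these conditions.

ΔG = -6.44 kJ/mol

Q = [CH₃OH] / ([CO]·[H₂]²) = (0.00474) / ((4.51)·(0.0389)²) = 0.695
ΔG = RT ln(Q/K) = (8.314 J mol⁻¹ K⁻¹)(550 K) × ln(0.695/2.84)
   = (4.573 kJ/mol)(-1.408) = -6.44 kJ/mol
ΔG < 0, so the forward reaction is spontaneous (proceeds forward).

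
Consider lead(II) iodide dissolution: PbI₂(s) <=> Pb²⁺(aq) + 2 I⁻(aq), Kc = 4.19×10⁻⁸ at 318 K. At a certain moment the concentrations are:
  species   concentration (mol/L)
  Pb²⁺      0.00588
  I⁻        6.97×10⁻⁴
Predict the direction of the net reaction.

to the right

(PbI₂ is a pure solid — omitted from Qc.)
Qc = [Pb²⁺]·[I⁻]² = (0.00588)·(6.97×10⁻⁴)² = 2.86×10⁻⁹
Qc = 2.86×10⁻⁹ < Kc = 4.19×10⁻⁸, so the forward reaction proceeds.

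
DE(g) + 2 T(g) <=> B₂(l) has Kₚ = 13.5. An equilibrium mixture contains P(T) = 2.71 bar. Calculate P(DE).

P(DE) = 0.0101 bar

(B₂ is a pure liquid — omitted from Kₚ.)
At equilibrium, Kₚ = 1 / (P(DE)·P(T)²) = 13.5.
1 / ((P(DE))·(2.71)²) = 13.5
P(DE) = 0.0101 bar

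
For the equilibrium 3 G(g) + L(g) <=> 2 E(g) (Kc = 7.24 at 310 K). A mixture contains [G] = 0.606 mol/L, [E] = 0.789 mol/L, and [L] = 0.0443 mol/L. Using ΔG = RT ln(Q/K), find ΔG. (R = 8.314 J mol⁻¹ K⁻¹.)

Qc = [E]² / ([G]³·[L]) = (0.789)² / ((0.606)³·(0.0443)) = 63.1
ΔG = RT ln(Qc/Kc) = (8.314 J mol⁻¹ K⁻¹)(310 K) × ln(63.1/7.24)
   = (2.577 kJ/mol)(2.165) = 5.58 kJ/mol
ΔG > 0, so the forward reaction is non-spontaneous (proceeds in reverse).

ΔG = 5.58 kJ/mol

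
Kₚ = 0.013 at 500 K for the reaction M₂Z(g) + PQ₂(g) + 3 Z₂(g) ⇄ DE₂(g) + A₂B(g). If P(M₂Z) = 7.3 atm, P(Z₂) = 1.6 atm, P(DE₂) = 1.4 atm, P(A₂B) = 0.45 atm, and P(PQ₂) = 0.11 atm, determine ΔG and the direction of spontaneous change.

ΔG = 11.2 kJ/mol; the forward reaction is non-spontaneous

Qₚ = P(DE₂)·P(A₂B) / (P(M₂Z)·P(PQ₂)·P(Z₂)³) = (1.4)·(0.45) / ((7.3)·(0.11)·(1.6)³) = 0.192
ΔG = RT ln(Qₚ/Kₚ) = (8.314 J mol⁻¹ K⁻¹)(500 K) × ln(0.192/0.013)
   = (4.157 kJ/mol)(2.693) = 11.2 kJ/mol
ΔG > 0, so the forward reaction is non-spontaneous (proceeds in reverse).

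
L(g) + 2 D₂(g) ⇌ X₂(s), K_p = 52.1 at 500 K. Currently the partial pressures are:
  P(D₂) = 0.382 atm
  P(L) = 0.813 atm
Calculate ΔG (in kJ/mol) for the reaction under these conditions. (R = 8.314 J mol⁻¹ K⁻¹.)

(X₂ is a pure solid — omitted from Q_p.)
Q_p = 1 / (P(L)·P(D₂)²) = 1 / ((0.813)·(0.382)²) = 8.43
ΔG = RT ln(Q_p/K_p) = (8.314 J mol⁻¹ K⁻¹)(500 K) × ln(8.43/52.1)
   = (4.157 kJ/mol)(-1.821) = -7.57 kJ/mol
ΔG < 0, so the forward reaction is spontaneous (proceeds forward).

ΔG = -7.57 kJ/mol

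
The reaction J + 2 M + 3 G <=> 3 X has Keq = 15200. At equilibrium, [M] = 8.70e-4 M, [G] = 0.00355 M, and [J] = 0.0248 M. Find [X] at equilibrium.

At equilibrium, Keq = [X]³ / ([J]·[M]²·[G]³) = 15200.
([X])³ / ((0.0248)·(8.70e-4)²·(0.00355)³) = 15200
[X]³ = 1.28e-11 ⇒ [X] = 2.34e-4 M

[X] = 2.34e-4 M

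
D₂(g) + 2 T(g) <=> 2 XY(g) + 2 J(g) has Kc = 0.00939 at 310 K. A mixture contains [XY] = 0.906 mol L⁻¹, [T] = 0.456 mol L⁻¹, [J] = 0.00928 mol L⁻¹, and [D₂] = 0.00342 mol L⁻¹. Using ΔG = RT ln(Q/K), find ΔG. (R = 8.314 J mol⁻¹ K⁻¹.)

ΔG = 6.08 kJ/mol

Qc = [XY]²·[J]² / ([D₂]·[T]²) = (0.906)²·(0.00928)² / ((0.00342)·(0.456)²) = 0.0994
ΔG = RT ln(Qc/Kc) = (8.314 J mol⁻¹ K⁻¹)(310 K) × ln(0.0994/0.00939)
   = (2.577 kJ/mol)(2.360) = 6.08 kJ/mol
ΔG > 0, so the forward reaction is non-spontaneous (proceeds in reverse).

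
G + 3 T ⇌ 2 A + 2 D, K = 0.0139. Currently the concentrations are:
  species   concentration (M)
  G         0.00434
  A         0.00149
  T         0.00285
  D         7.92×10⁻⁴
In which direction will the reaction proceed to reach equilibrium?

neither direction; the system is at equilibrium

Q = [A]²·[D]² / ([G]·[T]³) = (0.00149)²·(7.92×10⁻⁴)² / ((0.00434)·(0.00285)³) = 0.0139
Q = 0.0139 = K, so the system is already at equilibrium.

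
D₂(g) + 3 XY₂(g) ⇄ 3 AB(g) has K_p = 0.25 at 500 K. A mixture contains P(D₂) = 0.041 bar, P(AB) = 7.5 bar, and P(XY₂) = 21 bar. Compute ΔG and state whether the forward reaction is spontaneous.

ΔG = 6.20 kJ/mol; the forward reaction is non-spontaneous

Q_p = P(AB)³ / (P(D₂)·P(XY₂)³) = (7.5)³ / ((0.041)·(21)³) = 1.11
ΔG = RT ln(Q_p/K_p) = (8.314 J mol⁻¹ K⁻¹)(500 K) × ln(1.11/0.25)
   = (4.157 kJ/mol)(1.491) = 6.20 kJ/mol
ΔG > 0, so the forward reaction is non-spontaneous (proceeds in reverse).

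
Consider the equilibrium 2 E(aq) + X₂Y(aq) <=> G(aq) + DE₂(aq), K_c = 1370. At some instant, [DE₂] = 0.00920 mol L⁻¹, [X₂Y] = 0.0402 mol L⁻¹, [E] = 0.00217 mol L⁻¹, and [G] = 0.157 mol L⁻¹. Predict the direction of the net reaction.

Q_c = [G]·[DE₂] / ([E]²·[X₂Y]) = (0.157)·(0.00920) / ((0.00217)²·(0.0402)) = 7630
Q_c = 7630 > K_c = 1370, so the reverse reaction proceeds.

to the left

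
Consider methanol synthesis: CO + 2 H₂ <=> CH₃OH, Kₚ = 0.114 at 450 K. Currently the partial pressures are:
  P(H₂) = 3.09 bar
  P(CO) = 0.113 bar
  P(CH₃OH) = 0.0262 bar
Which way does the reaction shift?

Qₚ = P(CH₃OH) / (P(CO)·P(H₂)²) = (0.0262) / ((0.113)·(3.09)²) = 0.0243
Qₚ = 0.0243 < Kₚ = 0.114, so the forward reaction proceeds.

to the right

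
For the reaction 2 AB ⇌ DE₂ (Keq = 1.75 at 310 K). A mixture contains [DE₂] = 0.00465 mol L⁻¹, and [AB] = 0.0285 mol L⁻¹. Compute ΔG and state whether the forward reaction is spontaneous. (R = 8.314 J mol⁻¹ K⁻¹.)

ΔG = 3.05 kJ/mol; the forward reaction is non-spontaneous

Q = [DE₂] / [AB]² = (0.00465) / (0.0285)² = 5.72
ΔG = RT ln(Q/Keq) = (8.314 J mol⁻¹ K⁻¹)(310 K) × ln(5.72/1.75)
   = (2.577 kJ/mol)(1.184) = 3.05 kJ/mol
ΔG > 0, so the forward reaction is non-spontaneous (proceeds in reverse).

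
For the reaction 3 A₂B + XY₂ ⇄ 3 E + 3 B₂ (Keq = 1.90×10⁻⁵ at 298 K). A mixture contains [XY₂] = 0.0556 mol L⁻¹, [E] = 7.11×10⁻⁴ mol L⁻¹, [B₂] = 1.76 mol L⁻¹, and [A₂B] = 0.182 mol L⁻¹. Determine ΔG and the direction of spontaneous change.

Q = [E]³·[B₂]³ / ([A₂B]³·[XY₂]) = (7.11×10⁻⁴)³·(1.76)³ / ((0.182)³·(0.0556)) = 5.85×10⁻⁶
ΔG = RT ln(Q/Keq) = (8.314 J mol⁻¹ K⁻¹)(298 K) × ln(5.85×10⁻⁶/1.90×10⁻⁵)
   = (2.478 kJ/mol)(-1.178) = -2.92 kJ/mol
ΔG < 0, so the forward reaction is spontaneous (proceeds forward).

ΔG = -2.92 kJ/mol; the forward reaction is spontaneous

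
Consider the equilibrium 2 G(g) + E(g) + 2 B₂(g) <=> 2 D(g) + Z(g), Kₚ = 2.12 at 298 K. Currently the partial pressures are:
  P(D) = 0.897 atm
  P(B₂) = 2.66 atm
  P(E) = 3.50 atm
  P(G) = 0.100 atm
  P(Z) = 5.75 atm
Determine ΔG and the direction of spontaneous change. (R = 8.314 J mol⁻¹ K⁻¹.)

ΔG = 5.39 kJ/mol; the forward reaction is non-spontaneous

Qₚ = P(D)²·P(Z) / (P(G)²·P(E)·P(B₂)²) = (0.897)²·(5.75) / ((0.100)²·(3.50)·(2.66)²) = 18.7
ΔG = RT ln(Qₚ/Kₚ) = (8.314 J mol⁻¹ K⁻¹)(298 K) × ln(18.7/2.12)
   = (2.478 kJ/mol)(2.177) = 5.39 kJ/mol
ΔG > 0, so the forward reaction is non-spontaneous (proceeds in reverse).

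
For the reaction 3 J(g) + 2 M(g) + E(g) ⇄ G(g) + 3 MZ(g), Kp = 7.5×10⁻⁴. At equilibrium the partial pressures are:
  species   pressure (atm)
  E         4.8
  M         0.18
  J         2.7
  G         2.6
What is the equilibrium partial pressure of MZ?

At equilibrium, Kp = P(G)·P(MZ)³ / (P(J)³·P(M)²·P(E)) = 7.5×10⁻⁴.
(2.6)·(P(MZ))³ / ((2.7)³·(0.18)²·(4.8)) = 7.5×10⁻⁴
P(MZ)³ = 8.83×10⁻⁴ ⇒ P(MZ) = 0.096 atm

P(MZ) = 0.096 atm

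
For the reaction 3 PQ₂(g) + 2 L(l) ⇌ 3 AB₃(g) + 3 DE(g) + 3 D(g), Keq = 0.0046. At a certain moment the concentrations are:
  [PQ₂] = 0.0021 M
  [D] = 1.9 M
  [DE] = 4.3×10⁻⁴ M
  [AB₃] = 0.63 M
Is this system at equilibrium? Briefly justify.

no; Q > K, reaction proceeds in reverse

(L is a pure liquid — omitted from Q.)
Q = [AB₃]³·[DE]³·[D]³ / [PQ₂]³ = (0.63)³·(4.3×10⁻⁴)³·(1.9)³ / (0.0021)³ = 0.015
Q = 0.015 > Keq = 0.0046: net reverse reaction.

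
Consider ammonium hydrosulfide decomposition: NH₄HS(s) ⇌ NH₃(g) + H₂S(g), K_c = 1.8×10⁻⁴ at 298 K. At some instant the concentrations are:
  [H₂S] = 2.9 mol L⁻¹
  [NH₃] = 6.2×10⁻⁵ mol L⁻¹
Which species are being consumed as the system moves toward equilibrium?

none (at equilibrium)

(NH₄HS is a pure solid — omitted from Q_c.)
Q_c = [NH₃]·[H₂S] = (6.2×10⁻⁵)·(2.9) = 1.8×10⁻⁴
Q_c = 1.8×10⁻⁴ = K_c; the system is at equilibrium.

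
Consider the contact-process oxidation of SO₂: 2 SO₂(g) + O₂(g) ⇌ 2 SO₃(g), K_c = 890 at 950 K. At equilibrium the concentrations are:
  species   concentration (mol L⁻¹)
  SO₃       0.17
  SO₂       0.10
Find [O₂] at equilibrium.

[O₂] = 0.0032 mol L⁻¹

At equilibrium, K_c = [SO₃]² / ([SO₂]²·[O₂]) = 890.
(0.17)² / ((0.10)²·([O₂])) = 890
[O₂] = 0.00325 = 0.0032 mol L⁻¹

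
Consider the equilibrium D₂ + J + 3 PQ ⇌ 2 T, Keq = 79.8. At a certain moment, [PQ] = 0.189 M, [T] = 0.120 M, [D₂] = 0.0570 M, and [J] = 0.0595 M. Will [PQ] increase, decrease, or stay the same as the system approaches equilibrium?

Q = [T]² / ([D₂]·[J]·[PQ]³) = (0.120)² / ((0.0570)·(0.0595)·(0.189)³) = 629
Q = 629 > Keq = 79.8: net reverse reaction.
PQ is a reactant, so it increases.

increase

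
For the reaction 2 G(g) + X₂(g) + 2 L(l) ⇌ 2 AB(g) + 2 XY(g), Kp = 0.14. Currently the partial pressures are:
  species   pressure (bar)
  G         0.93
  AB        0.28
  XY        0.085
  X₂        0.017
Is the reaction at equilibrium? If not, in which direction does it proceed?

to the right

(L is a pure liquid — omitted from Qp.)
Qp = P(AB)²·P(XY)² / (P(G)²·P(X₂)) = (0.28)²·(0.085)² / ((0.93)²·(0.017)) = 0.039
Qp = 0.039 < Kp = 0.14, so the forward reaction proceeds.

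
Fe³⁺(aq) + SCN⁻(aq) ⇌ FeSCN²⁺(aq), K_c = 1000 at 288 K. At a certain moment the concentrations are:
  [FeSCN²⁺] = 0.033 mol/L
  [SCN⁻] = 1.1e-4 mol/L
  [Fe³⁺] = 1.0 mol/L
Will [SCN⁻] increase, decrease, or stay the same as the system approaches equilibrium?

Q_c = [FeSCN²⁺] / ([Fe³⁺]·[SCN⁻]) = (0.033) / ((1.0)·(1.1e-4)) = 300
Q_c = 300 < K_c = 1000: net forward reaction.
SCN⁻ is a reactant, so it decreases.

decrease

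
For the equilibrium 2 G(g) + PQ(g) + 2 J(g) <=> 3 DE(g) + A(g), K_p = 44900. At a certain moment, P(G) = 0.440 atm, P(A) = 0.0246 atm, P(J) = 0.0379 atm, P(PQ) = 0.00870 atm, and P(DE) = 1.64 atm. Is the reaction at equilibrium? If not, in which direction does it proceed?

Q_p = P(DE)³·P(A) / (P(G)²·P(PQ)·P(J)²) = (1.64)³·(0.0246) / ((0.440)²·(0.00870)·(0.0379)²) = 44900
Q_p = 44900 = K_p, so the system is already at equilibrium.

at equilibrium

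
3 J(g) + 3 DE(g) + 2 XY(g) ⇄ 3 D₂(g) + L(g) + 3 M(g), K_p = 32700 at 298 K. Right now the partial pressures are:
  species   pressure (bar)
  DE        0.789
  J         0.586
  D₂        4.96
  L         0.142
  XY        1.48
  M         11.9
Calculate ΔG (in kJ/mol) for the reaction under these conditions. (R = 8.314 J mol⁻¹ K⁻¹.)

ΔG = 3.51 kJ/mol

Q_p = P(D₂)³·P(L)·P(M)³ / (P(J)³·P(DE)³·P(XY)²) = (4.96)³·(0.142)·(11.9)³ / ((0.586)³·(0.789)³·(1.48)²) = 1.35×10⁵
ΔG = RT ln(Q_p/K_p) = (8.314 J mol⁻¹ K⁻¹)(298 K) × ln(1.35×10⁵/32700)
   = (2.478 kJ/mol)(1.418) = 3.51 kJ/mol
ΔG > 0, so the forward reaction is non-spontaneous (proceeds in reverse).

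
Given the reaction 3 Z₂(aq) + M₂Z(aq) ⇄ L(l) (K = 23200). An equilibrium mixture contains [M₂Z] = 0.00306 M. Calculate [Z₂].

[Z₂] = 0.242 M

(L is a pure liquid — omitted from K.)
At equilibrium, K = 1 / ([Z₂]³·[M₂Z]) = 23200.
1 / (([Z₂])³·(0.00306)) = 23200
[Z₂]³ = 0.0141 ⇒ [Z₂] = 0.242 M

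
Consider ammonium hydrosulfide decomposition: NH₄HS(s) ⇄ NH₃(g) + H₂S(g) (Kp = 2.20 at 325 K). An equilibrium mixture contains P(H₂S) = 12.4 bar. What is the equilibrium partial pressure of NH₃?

(NH₄HS is a pure solid — omitted from Kp.)
At equilibrium, Kp = P(NH₃)·P(H₂S) = 2.20.
(P(NH₃))·(12.4) = 2.20
P(NH₃) = 0.177 bar

P(NH₃) = 0.177 bar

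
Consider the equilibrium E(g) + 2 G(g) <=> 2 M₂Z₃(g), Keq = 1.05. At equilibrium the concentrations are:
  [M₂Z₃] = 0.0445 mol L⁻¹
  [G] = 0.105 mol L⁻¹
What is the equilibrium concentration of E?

[E] = 0.171 mol L⁻¹

At equilibrium, Keq = [M₂Z₃]² / ([E]·[G]²) = 1.05.
(0.0445)² / (([E])·(0.105)²) = 1.05
[E] = 0.171 mol L⁻¹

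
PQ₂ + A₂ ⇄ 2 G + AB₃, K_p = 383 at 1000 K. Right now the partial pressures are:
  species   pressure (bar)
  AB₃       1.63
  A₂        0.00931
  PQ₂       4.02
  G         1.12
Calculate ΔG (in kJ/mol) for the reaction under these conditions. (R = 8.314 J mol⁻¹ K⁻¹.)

ΔG = -16.2 kJ/mol

Q_p = P(G)²·P(AB₃) / (P(PQ₂)·P(A₂)) = (1.12)²·(1.63) / ((4.02)·(0.00931)) = 54.6
ΔG = RT ln(Q_p/K_p) = (8.314 J mol⁻¹ K⁻¹)(1000 K) × ln(54.6/383)
   = (8.314 kJ/mol)(-1.948) = -16.2 kJ/mol
ΔG < 0, so the forward reaction is spontaneous (proceeds forward).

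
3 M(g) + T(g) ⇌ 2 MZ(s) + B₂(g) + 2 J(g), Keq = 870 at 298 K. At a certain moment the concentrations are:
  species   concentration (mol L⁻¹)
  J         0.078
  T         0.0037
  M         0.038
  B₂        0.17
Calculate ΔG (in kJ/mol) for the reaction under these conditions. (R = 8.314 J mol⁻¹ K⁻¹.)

ΔG = 4.38 kJ/mol

(MZ is a pure solid — omitted from Q.)
Q = [B₂]·[J]² / ([M]³·[T]) = (0.17)·(0.078)² / ((0.038)³·(0.0037)) = 5090
ΔG = RT ln(Q/Keq) = (8.314 J mol⁻¹ K⁻¹)(298 K) × ln(5090/870)
   = (2.478 kJ/mol)(1.767) = 4.38 kJ/mol
ΔG > 0, so the forward reaction is non-spontaneous (proceeds in reverse).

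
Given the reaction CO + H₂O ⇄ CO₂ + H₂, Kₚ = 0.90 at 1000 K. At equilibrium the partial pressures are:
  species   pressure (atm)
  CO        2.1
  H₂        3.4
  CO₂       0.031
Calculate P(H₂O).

At equilibrium, Kₚ = P(CO₂)·P(H₂) / (P(CO)·P(H₂O)) = 0.90.
(0.031)·(3.4) / ((2.1)·(P(H₂O))) = 0.90
P(H₂O) = 0.0558 = 0.056 atm

P(H₂O) = 0.056 atm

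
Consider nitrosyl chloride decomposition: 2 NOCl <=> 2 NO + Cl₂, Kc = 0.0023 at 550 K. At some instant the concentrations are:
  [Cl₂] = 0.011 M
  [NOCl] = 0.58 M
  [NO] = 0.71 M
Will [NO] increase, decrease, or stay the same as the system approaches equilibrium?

decrease

Qc = [NO]²·[Cl₂] / [NOCl]² = (0.71)²·(0.011) / (0.58)² = 0.016
Qc = 0.016 > Kc = 0.0023: net reverse reaction.
NO is a product, so it decreases.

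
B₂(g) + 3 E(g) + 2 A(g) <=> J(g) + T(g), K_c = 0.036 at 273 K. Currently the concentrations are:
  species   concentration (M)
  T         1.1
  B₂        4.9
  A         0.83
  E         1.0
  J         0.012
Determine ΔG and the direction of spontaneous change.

ΔG = -5.04 kJ/mol; the forward reaction is spontaneous

Q_c = [J]·[T] / ([B₂]·[E]³·[A]²) = (0.012)·(1.1) / ((4.9)·(1.0)³·(0.83)²) = 0.00391
ΔG = RT ln(Q_c/K_c) = (8.314 J mol⁻¹ K⁻¹)(273 K) × ln(0.00391/0.036)
   = (2.270 kJ/mol)(-2.220) = -5.04 kJ/mol
ΔG < 0, so the forward reaction is spontaneous (proceeds forward).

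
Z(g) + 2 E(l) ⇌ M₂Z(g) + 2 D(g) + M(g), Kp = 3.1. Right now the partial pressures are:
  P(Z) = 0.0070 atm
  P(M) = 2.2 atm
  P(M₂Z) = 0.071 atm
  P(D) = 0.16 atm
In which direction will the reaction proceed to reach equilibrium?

to the right

(E is a pure liquid — omitted from Qp.)
Qp = P(M₂Z)·P(D)²·P(M) / P(Z) = (0.071)·(0.16)²·(2.2) / (0.0070) = 0.57
Qp = 0.57 < Kp = 3.1, so the forward reaction proceeds.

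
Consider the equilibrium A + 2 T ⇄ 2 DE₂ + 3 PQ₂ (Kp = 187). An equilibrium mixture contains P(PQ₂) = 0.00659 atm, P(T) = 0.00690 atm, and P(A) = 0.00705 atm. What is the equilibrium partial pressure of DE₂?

P(DE₂) = 14.8 atm

At equilibrium, Kp = P(DE₂)²·P(PQ₂)³ / (P(A)·P(T)²) = 187.
(P(DE₂))²·(0.00659)³ / ((0.00705)·(0.00690)²) = 187
P(DE₂)² = 219 ⇒ P(DE₂) = 14.8 atm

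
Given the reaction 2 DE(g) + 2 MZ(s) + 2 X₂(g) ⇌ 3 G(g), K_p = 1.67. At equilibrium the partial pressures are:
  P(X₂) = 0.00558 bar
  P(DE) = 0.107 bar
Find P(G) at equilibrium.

P(G) = 0.00841 bar

(MZ is a pure solid — omitted from K_p.)
At equilibrium, K_p = P(G)³ / (P(DE)²·P(X₂)²) = 1.67.
(P(G))³ / ((0.107)²·(0.00558)²) = 1.67
P(G)³ = 5.95×10⁻⁷ ⇒ P(G) = 0.00841 bar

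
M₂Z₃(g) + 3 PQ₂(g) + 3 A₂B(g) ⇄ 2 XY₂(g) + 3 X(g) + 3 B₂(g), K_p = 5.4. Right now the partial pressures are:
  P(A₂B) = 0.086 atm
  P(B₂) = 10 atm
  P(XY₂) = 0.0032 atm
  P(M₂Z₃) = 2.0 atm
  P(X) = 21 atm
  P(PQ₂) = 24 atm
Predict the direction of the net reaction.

Q_p = P(XY₂)²·P(X)³·P(B₂)³ / (P(M₂Z₃)·P(PQ₂)³·P(A₂B)³) = (0.0032)²·(21)³·(10)³ / ((2.0)·(24)³·(0.086)³) = 5.4
Q_p = 5.4 = K_p, so the system is already at equilibrium.

at equilibrium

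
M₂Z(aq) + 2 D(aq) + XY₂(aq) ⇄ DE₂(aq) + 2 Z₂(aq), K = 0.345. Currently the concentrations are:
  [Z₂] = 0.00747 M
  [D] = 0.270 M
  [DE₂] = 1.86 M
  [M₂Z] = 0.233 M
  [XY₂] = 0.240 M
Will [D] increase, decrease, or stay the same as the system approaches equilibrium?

decrease

Q = [DE₂]·[Z₂]² / ([M₂Z]·[D]²·[XY₂]) = (1.86)·(0.00747)² / ((0.233)·(0.270)²·(0.240)) = 0.0255
Q = 0.0255 < K = 0.345: net forward reaction.
D is a reactant, so it decreases.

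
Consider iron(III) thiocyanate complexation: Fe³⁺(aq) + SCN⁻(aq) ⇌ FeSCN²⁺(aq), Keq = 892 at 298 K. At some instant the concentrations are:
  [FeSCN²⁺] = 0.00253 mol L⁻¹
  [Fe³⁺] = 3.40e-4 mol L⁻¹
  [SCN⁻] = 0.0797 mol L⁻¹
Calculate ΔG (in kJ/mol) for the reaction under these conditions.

Q = [FeSCN²⁺] / ([Fe³⁺]·[SCN⁻]) = (0.00253) / ((3.40e-4)·(0.0797)) = 93.4
ΔG = RT ln(Q/Keq) = (8.314 J mol⁻¹ K⁻¹)(298 K) × ln(93.4/892)
   = (2.478 kJ/mol)(-2.257) = -5.59 kJ/mol
ΔG < 0, so the forward reaction is spontaneous (proceeds forward).

ΔG = -5.59 kJ/mol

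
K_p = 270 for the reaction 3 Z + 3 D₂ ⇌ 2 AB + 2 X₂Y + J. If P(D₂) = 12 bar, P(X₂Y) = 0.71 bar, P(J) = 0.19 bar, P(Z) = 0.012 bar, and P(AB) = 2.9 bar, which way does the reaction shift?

no net change (already at equilibrium)

Q_p = P(AB)²·P(X₂Y)²·P(J) / (P(Z)³·P(D₂)³) = (2.9)²·(0.71)²·(0.19) / ((0.012)³·(12)³) = 270
Q_p = 270 = K_p, so the system is already at equilibrium.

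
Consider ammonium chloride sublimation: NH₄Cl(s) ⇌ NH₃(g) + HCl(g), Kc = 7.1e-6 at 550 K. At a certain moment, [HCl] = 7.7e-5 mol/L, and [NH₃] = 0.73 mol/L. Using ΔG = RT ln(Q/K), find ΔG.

(NH₄Cl is a pure solid — omitted from Qc.)
Qc = [NH₃]·[HCl] = (0.73)·(7.7e-5) = 5.62e-5
ΔG = RT ln(Qc/Kc) = (8.314 J mol⁻¹ K⁻¹)(550 K) × ln(5.62e-5/7.1e-6)
   = (4.573 kJ/mol)(2.069) = 9.46 kJ/mol
ΔG > 0, so the forward reaction is non-spontaneous (proceeds in reverse).

ΔG = 9.46 kJ/mol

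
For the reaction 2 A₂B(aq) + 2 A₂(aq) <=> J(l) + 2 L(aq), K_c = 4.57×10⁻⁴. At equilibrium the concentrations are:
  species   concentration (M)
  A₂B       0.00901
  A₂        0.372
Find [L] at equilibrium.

(J is a pure liquid — omitted from K_c.)
At equilibrium, K_c = [L]² / ([A₂B]²·[A₂]²) = 4.57×10⁻⁴.
([L])² / ((0.00901)²·(0.372)²) = 4.57×10⁻⁴
[L]² = 5.13×10⁻⁹ ⇒ [L] = 7.17×10⁻⁵ M

[L] = 7.17×10⁻⁵ M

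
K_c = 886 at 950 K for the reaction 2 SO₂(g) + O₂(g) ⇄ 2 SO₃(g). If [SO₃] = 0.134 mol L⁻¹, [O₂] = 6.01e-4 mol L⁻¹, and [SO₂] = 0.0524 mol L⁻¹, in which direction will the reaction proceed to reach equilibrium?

reverse (toward reactants)

Q_c = [SO₃]² / ([SO₂]²·[O₂]) = (0.134)² / ((0.0524)²·(6.01e-4)) = 10900
Q_c = 10900 > K_c = 886, so the reverse reaction proceeds.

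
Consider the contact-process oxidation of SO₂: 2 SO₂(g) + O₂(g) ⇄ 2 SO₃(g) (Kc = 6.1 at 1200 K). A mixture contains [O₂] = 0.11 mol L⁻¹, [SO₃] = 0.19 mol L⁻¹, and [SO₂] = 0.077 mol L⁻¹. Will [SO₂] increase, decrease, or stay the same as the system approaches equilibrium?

Qc = [SO₃]² / ([SO₂]²·[O₂]) = (0.19)² / ((0.077)²·(0.11)) = 55
Qc = 55 > Kc = 6.1: net reverse reaction.
SO₂ is a reactant, so it increases.

increase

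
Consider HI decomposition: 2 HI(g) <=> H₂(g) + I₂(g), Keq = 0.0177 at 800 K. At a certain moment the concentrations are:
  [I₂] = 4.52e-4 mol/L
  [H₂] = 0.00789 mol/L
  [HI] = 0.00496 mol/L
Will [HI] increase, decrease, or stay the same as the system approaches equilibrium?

Q = [H₂]·[I₂] / [HI]² = (0.00789)·(4.52e-4) / (0.00496)² = 0.145
Q = 0.145 > Keq = 0.0177: net reverse reaction.
HI is a reactant, so it increases.

increase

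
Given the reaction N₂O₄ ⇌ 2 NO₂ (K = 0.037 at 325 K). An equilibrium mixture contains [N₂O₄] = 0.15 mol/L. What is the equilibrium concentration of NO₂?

At equilibrium, K = [NO₂]² / [N₂O₄] = 0.037.
([NO₂])² / (0.15) = 0.037
[NO₂]² = 0.00555 ⇒ [NO₂] = 0.074 mol/L

[NO₂] = 0.074 mol/L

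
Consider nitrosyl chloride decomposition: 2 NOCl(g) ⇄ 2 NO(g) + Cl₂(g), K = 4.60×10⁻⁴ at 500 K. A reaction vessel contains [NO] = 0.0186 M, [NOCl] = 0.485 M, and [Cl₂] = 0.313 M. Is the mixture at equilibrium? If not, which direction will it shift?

yes, at equilibrium

Q = [NO]²·[Cl₂] / [NOCl]² = (0.0186)²·(0.313) / (0.485)² = 4.60×10⁻⁴
Q = 4.60×10⁻⁴ = K; the system is at equilibrium.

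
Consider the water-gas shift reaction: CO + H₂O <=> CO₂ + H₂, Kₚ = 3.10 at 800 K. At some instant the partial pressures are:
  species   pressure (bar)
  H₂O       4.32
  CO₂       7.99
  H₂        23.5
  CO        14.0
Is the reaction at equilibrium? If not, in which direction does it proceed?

at equilibrium

Qₚ = P(CO₂)·P(H₂) / (P(CO)·P(H₂O)) = (7.99)·(23.5) / ((14.0)·(4.32)) = 3.10
Qₚ = 3.10 = Kₚ, so the system is already at equilibrium.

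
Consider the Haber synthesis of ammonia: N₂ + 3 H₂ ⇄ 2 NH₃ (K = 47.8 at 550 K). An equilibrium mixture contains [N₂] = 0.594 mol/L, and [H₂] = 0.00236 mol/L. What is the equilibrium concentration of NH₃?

[NH₃] = 6.11×10⁻⁴ mol/L

At equilibrium, K = [NH₃]² / ([N₂]·[H₂]³) = 47.8.
([NH₃])² / ((0.594)·(0.00236)³) = 47.8
[NH₃]² = 3.73×10⁻⁷ ⇒ [NH₃] = 6.11×10⁻⁴ mol/L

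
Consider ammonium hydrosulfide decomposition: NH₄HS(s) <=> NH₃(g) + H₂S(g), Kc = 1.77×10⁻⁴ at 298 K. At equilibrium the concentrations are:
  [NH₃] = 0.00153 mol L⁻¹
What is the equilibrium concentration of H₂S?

(NH₄HS is a pure solid — omitted from Kc.)
At equilibrium, Kc = [NH₃]·[H₂S] = 1.77×10⁻⁴.
(0.00153)·([H₂S]) = 1.77×10⁻⁴
[H₂S] = 0.116 mol L⁻¹

[H₂S] = 0.116 mol L⁻¹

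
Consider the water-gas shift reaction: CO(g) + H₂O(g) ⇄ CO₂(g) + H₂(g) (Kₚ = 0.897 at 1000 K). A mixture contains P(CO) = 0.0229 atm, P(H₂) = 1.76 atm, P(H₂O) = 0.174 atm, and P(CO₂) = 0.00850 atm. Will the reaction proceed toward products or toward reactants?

Qₚ = P(CO₂)·P(H₂) / (P(CO)·P(H₂O)) = (0.00850)·(1.76) / ((0.0229)·(0.174)) = 3.75
Qₚ = 3.75 > Kₚ = 0.897, so the reverse reaction proceeds.

reverse (toward reactants)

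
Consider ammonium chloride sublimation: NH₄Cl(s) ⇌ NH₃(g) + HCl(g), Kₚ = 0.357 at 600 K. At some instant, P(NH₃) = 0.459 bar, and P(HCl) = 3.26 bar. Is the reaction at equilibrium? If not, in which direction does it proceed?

(NH₄Cl is a pure solid — omitted from Qₚ.)
Qₚ = P(NH₃)·P(HCl) = (0.459)·(3.26) = 1.50
Qₚ = 1.50 > Kₚ = 0.357, so the reverse reaction proceeds.

reverse (toward reactants)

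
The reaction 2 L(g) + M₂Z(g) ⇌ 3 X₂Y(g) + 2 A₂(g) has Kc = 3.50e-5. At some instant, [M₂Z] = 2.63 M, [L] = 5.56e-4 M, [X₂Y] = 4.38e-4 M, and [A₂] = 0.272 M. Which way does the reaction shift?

forward (toward products)

Qc = [X₂Y]³·[A₂]² / ([L]²·[M₂Z]) = (4.38e-4)³·(0.272)² / ((5.56e-4)²·(2.63)) = 7.65e-6
Qc = 7.65e-6 < Kc = 3.50e-5, so the forward reaction proceeds.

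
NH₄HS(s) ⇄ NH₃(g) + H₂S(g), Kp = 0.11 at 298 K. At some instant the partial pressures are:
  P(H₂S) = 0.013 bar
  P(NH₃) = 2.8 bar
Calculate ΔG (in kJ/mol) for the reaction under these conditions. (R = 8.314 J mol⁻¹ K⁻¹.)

(NH₄HS is a pure solid — omitted from Qp.)
Qp = P(NH₃)·P(H₂S) = (2.8)·(0.013) = 0.0364
ΔG = RT ln(Qp/Kp) = (8.314 J mol⁻¹ K⁻¹)(298 K) × ln(0.0364/0.11)
   = (2.478 kJ/mol)(-1.106) = -2.74 kJ/mol
ΔG < 0, so the forward reaction is spontaneous (proceeds forward).

ΔG = -2.74 kJ/mol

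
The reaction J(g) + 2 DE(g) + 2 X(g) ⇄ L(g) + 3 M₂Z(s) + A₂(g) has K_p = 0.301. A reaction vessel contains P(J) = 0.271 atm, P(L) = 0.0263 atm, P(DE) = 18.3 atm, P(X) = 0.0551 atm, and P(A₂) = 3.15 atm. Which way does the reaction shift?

(M₂Z is a pure solid — omitted from Q_p.)
Q_p = P(L)·P(A₂) / (P(J)·P(DE)²·P(X)²) = (0.0263)·(3.15) / ((0.271)·(18.3)²·(0.0551)²) = 0.301
Q_p = 0.301 = K_p, so the system is already at equilibrium.

neither direction; the system is at equilibrium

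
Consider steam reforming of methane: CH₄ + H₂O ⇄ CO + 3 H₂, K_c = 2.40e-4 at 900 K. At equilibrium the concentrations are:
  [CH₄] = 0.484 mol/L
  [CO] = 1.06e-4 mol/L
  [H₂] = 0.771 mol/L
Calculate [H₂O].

[H₂O] = 0.418 mol/L

At equilibrium, K_c = [CO]·[H₂]³ / ([CH₄]·[H₂O]) = 2.40e-4.
(1.06e-4)·(0.771)³ / ((0.484)·([H₂O])) = 2.40e-4
[H₂O] = 0.418 mol/L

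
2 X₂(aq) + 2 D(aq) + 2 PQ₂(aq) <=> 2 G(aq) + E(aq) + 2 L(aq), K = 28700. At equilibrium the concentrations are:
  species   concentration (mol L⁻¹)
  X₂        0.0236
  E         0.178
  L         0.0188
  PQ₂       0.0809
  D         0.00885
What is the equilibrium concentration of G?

[G] = 0.361 mol L⁻¹

At equilibrium, K = [G]²·[E]·[L]² / ([X₂]²·[D]²·[PQ₂]²) = 28700.
([G])²·(0.178)·(0.0188)² / ((0.0236)²·(0.00885)²·(0.0809)²) = 28700
[G]² = 0.130 ⇒ [G] = 0.361 mol L⁻¹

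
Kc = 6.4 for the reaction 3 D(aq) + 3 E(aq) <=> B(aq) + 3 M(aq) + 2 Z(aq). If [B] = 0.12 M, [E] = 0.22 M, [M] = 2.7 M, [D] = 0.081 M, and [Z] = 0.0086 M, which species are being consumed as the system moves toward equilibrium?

B, M, Z (products)

Qc = [B]·[M]³·[Z]² / ([D]³·[E]³) = (0.12)·(2.7)³·(0.0086)² / ((0.081)³·(0.22)³) = 31
Qc = 31 > Kc = 6.4: net reverse reaction.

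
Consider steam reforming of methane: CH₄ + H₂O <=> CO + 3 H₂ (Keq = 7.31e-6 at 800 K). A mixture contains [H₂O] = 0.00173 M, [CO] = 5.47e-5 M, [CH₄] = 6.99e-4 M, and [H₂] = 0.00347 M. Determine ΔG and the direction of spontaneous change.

Q = [CO]·[H₂]³ / ([CH₄]·[H₂O]) = (5.47e-5)·(0.00347)³ / ((6.99e-4)·(0.00173)) = 1.89e-6
ΔG = RT ln(Q/Keq) = (8.314 J mol⁻¹ K⁻¹)(800 K) × ln(1.89e-6/7.31e-6)
   = (6.651 kJ/mol)(-1.353) = -9.00 kJ/mol
ΔG < 0, so the forward reaction is spontaneous (proceeds forward).

ΔG = -9.00 kJ/mol; the forward reaction is spontaneous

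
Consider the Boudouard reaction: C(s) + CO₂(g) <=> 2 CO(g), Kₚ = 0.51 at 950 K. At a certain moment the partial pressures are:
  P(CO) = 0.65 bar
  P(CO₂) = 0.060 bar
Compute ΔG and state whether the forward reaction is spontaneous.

(C is a pure solid — omitted from Qₚ.)
Qₚ = P(CO)² / P(CO₂) = (0.65)² / (0.060) = 7.04
ΔG = RT ln(Qₚ/Kₚ) = (8.314 J mol⁻¹ K⁻¹)(950 K) × ln(7.04/0.51)
   = (7.898 kJ/mol)(2.625) = 20.7 kJ/mol
ΔG > 0, so the forward reaction is non-spontaneous (proceeds in reverse).

ΔG = 20.7 kJ/mol; the forward reaction is non-spontaneous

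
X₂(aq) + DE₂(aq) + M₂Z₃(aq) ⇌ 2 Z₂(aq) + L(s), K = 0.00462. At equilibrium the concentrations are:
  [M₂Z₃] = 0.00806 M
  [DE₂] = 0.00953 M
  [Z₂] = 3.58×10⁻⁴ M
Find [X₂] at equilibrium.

[X₂] = 0.361 M

(L is a pure solid — omitted from K.)
At equilibrium, K = [Z₂]² / ([X₂]·[DE₂]·[M₂Z₃]) = 0.00462.
(3.58×10⁻⁴)² / (([X₂])·(0.00953)·(0.00806)) = 0.00462
[X₂] = 0.361 M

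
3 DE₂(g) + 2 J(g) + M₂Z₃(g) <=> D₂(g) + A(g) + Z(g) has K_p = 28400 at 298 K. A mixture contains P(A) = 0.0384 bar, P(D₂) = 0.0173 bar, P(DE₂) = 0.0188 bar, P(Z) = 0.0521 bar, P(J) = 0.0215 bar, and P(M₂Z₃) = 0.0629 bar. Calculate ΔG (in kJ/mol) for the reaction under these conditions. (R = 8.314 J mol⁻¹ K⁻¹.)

ΔG = 4.56 kJ/mol

Q_p = P(D₂)·P(A)·P(Z) / (P(DE₂)³·P(J)²·P(M₂Z₃)) = (0.0173)·(0.0384)·(0.0521) / ((0.0188)³·(0.0215)²·(0.0629)) = 1.79e5
ΔG = RT ln(Q_p/K_p) = (8.314 J mol⁻¹ K⁻¹)(298 K) × ln(1.79e5/28400)
   = (2.478 kJ/mol)(1.841) = 4.56 kJ/mol
ΔG > 0, so the forward reaction is non-spontaneous (proceeds in reverse).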